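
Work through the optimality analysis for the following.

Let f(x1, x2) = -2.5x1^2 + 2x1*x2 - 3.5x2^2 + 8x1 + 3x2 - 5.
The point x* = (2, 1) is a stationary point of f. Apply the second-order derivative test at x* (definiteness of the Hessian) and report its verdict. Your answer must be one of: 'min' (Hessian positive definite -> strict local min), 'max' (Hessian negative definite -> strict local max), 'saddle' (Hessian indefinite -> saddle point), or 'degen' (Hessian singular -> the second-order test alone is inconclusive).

Compute the Hessian H = grad^2 f:
  H = [[-5, 2], [2, -7]]
Verify stationarity: grad f(x*) = H x* + g = (0, 0).
Eigenvalues of H: -8.2361, -3.7639.
Both eigenvalues < 0, so H is negative definite -> x* is a strict local max.

max


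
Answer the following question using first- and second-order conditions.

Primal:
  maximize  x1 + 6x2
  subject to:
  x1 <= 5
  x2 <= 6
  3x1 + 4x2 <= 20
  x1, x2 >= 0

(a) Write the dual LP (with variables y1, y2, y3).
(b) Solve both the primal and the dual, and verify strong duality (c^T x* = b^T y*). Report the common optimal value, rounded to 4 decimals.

The standard primal-dual pair for 'max c^T x s.t. A x <= b, x >= 0' is:
  Dual:  min b^T y  s.t.  A^T y >= c,  y >= 0.

So the dual LP is:
  minimize  5y1 + 6y2 + 20y3
  subject to:
    y1 + 3y3 >= 1
    y2 + 4y3 >= 6
    y1, y2, y3 >= 0

Solving the primal: x* = (0, 5).
  primal value c^T x* = 30.
Solving the dual: y* = (0, 0, 1.5).
  dual value b^T y* = 30.
Strong duality: c^T x* = b^T y*. Confirmed.

30


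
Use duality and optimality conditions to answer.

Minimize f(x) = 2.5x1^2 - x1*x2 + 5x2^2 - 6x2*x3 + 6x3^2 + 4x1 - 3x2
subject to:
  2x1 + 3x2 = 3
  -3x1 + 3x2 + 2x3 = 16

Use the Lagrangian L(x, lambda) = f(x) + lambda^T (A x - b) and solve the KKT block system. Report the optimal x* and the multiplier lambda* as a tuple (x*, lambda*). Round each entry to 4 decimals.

Form the Lagrangian:
  L(x, lambda) = (1/2) x^T Q x + c^T x + lambda^T (A x - b)
Stationarity (grad_x L = 0): Q x + c + A^T lambda = 0.
Primal feasibility: A x = b.

This gives the KKT block system:
  [ Q   A^T ] [ x     ]   [-c ]
  [ A    0  ] [ lambda ] = [ b ]

Solving the linear system:
  x*      = (-1.9317, 2.2878, 1.6707)
  lambda* = (-0.7679, -3.1607)
  f(x*)   = 19.1423

x* = (-1.9317, 2.2878, 1.6707), lambda* = (-0.7679, -3.1607)


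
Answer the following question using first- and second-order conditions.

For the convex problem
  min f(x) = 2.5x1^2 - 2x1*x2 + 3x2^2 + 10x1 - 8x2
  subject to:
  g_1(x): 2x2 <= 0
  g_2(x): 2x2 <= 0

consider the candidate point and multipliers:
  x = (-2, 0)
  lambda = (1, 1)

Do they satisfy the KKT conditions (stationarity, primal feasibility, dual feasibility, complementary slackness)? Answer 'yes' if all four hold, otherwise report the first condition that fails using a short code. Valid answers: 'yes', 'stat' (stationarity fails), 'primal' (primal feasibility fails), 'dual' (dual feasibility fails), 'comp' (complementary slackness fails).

Gradient of f: grad f(x) = Q x + c = (0, -4)
Constraint values g_i(x) = a_i^T x - b_i:
  g_1((-2, 0)) = 0
  g_2((-2, 0)) = 0
Stationarity residual: grad f(x) + sum_i lambda_i a_i = (0, 0)
  -> stationarity OK
Primal feasibility (all g_i <= 0): OK
Dual feasibility (all lambda_i >= 0): OK
Complementary slackness (lambda_i * g_i(x) = 0 for all i): OK

Verdict: yes, KKT holds.

yes


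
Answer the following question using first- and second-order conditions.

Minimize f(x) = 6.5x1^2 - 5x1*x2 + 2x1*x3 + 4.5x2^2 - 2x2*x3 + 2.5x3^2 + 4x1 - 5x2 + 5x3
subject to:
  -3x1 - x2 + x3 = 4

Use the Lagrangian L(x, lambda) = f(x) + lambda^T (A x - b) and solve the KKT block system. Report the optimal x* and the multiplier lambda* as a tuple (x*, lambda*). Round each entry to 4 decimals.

Form the Lagrangian:
  L(x, lambda) = (1/2) x^T Q x + c^T x + lambda^T (A x - b)
Stationarity (grad_x L = 0): Q x + c + A^T lambda = 0.
Primal feasibility: A x = b.

This gives the KKT block system:
  [ Q   A^T ] [ x     ]   [-c ]
  [ A    0  ] [ lambda ] = [ b ]

Solving the linear system:
  x*      = (-1.2018, -0.4789, -0.0843)
  lambda* = (-3.1325)
  f(x*)   = 4.8479

x* = (-1.2018, -0.4789, -0.0843), lambda* = (-3.1325)


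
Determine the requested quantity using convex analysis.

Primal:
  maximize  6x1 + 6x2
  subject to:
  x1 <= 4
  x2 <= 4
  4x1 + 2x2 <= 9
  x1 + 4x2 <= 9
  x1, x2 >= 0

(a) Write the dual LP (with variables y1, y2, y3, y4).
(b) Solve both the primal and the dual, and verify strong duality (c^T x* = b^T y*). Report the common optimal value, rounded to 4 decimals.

The standard primal-dual pair for 'max c^T x s.t. A x <= b, x >= 0' is:
  Dual:  min b^T y  s.t.  A^T y >= c,  y >= 0.

So the dual LP is:
  minimize  4y1 + 4y2 + 9y3 + 9y4
  subject to:
    y1 + 4y3 + y4 >= 6
    y2 + 2y3 + 4y4 >= 6
    y1, y2, y3, y4 >= 0

Solving the primal: x* = (1.2857, 1.9286).
  primal value c^T x* = 19.2857.
Solving the dual: y* = (0, 0, 1.2857, 0.8571).
  dual value b^T y* = 19.2857.
Strong duality: c^T x* = b^T y*. Confirmed.

19.2857


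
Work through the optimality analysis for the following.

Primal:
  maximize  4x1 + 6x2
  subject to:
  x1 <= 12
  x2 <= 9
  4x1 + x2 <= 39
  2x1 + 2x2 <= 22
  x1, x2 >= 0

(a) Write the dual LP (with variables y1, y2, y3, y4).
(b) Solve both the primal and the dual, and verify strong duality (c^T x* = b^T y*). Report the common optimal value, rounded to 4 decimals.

The standard primal-dual pair for 'max c^T x s.t. A x <= b, x >= 0' is:
  Dual:  min b^T y  s.t.  A^T y >= c,  y >= 0.

So the dual LP is:
  minimize  12y1 + 9y2 + 39y3 + 22y4
  subject to:
    y1 + 4y3 + 2y4 >= 4
    y2 + y3 + 2y4 >= 6
    y1, y2, y3, y4 >= 0

Solving the primal: x* = (2, 9).
  primal value c^T x* = 62.
Solving the dual: y* = (0, 2, 0, 2).
  dual value b^T y* = 62.
Strong duality: c^T x* = b^T y*. Confirmed.

62


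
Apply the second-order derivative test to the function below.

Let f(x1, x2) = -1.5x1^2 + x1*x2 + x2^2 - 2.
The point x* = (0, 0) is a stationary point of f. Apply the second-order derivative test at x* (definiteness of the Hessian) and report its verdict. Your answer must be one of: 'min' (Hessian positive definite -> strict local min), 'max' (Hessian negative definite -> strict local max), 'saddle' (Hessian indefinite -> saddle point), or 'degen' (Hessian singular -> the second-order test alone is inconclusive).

Compute the Hessian H = grad^2 f:
  H = [[-3, 1], [1, 2]]
Verify stationarity: grad f(x*) = H x* + g = (0, 0).
Eigenvalues of H: -3.1926, 2.1926.
Eigenvalues have mixed signs, so H is indefinite -> x* is a saddle point.

saddle


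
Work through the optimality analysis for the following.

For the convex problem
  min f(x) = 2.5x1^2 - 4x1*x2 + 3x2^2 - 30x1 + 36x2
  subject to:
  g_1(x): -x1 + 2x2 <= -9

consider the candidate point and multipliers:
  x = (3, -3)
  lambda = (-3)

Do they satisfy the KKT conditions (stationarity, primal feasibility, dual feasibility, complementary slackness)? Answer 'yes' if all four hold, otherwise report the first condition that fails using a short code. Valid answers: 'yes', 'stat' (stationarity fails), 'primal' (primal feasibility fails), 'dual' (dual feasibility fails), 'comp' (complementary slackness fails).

Gradient of f: grad f(x) = Q x + c = (-3, 6)
Constraint values g_i(x) = a_i^T x - b_i:
  g_1((3, -3)) = 0
Stationarity residual: grad f(x) + sum_i lambda_i a_i = (0, 0)
  -> stationarity OK
Primal feasibility (all g_i <= 0): OK
Dual feasibility (all lambda_i >= 0): FAILS
Complementary slackness (lambda_i * g_i(x) = 0 for all i): OK

Verdict: the first failing condition is dual_feasibility -> dual.

dual


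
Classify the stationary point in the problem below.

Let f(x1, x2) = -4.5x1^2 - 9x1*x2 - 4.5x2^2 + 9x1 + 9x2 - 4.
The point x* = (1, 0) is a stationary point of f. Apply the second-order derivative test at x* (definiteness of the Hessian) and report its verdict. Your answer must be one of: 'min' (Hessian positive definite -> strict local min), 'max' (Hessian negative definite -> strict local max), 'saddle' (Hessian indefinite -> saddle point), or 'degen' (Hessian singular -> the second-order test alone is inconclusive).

Compute the Hessian H = grad^2 f:
  H = [[-9, -9], [-9, -9]]
Verify stationarity: grad f(x*) = H x* + g = (0, 0).
Eigenvalues of H: -18, 0.
H has a zero eigenvalue (singular; negative semidefinite but not definite), so H is neither positive definite, negative definite, nor indefinite. The second-order test alone is inconclusive -> degen.
(Indeed, f is constant along the null direction of H through x*, so x* is not a strict local extremum.)

degen


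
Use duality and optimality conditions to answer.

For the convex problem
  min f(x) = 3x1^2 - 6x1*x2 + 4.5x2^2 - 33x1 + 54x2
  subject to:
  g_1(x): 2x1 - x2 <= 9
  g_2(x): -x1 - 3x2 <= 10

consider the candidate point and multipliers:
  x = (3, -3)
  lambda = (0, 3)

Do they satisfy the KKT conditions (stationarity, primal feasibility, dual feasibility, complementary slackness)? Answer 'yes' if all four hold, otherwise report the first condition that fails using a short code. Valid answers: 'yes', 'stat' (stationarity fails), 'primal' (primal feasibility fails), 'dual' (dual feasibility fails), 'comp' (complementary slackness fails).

Gradient of f: grad f(x) = Q x + c = (3, 9)
Constraint values g_i(x) = a_i^T x - b_i:
  g_1((3, -3)) = 0
  g_2((3, -3)) = -4
Stationarity residual: grad f(x) + sum_i lambda_i a_i = (0, 0)
  -> stationarity OK
Primal feasibility (all g_i <= 0): OK
Dual feasibility (all lambda_i >= 0): OK
Complementary slackness (lambda_i * g_i(x) = 0 for all i): FAILS

Verdict: the first failing condition is complementary_slackness -> comp.

comp


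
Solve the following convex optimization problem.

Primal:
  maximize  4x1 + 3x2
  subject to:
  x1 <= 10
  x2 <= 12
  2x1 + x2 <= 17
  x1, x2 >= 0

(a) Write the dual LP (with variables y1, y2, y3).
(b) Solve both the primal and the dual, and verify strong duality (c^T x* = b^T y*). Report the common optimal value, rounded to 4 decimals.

The standard primal-dual pair for 'max c^T x s.t. A x <= b, x >= 0' is:
  Dual:  min b^T y  s.t.  A^T y >= c,  y >= 0.

So the dual LP is:
  minimize  10y1 + 12y2 + 17y3
  subject to:
    y1 + 2y3 >= 4
    y2 + y3 >= 3
    y1, y2, y3 >= 0

Solving the primal: x* = (2.5, 12).
  primal value c^T x* = 46.
Solving the dual: y* = (0, 1, 2).
  dual value b^T y* = 46.
Strong duality: c^T x* = b^T y*. Confirmed.

46


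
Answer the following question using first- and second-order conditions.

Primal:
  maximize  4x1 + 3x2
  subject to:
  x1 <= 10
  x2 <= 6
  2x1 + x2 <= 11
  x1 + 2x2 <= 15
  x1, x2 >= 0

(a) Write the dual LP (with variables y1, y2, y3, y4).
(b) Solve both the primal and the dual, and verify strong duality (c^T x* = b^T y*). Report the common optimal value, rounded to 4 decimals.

The standard primal-dual pair for 'max c^T x s.t. A x <= b, x >= 0' is:
  Dual:  min b^T y  s.t.  A^T y >= c,  y >= 0.

So the dual LP is:
  minimize  10y1 + 6y2 + 11y3 + 15y4
  subject to:
    y1 + 2y3 + y4 >= 4
    y2 + y3 + 2y4 >= 3
    y1, y2, y3, y4 >= 0

Solving the primal: x* = (2.5, 6).
  primal value c^T x* = 28.
Solving the dual: y* = (0, 1, 2, 0).
  dual value b^T y* = 28.
Strong duality: c^T x* = b^T y*. Confirmed.

28


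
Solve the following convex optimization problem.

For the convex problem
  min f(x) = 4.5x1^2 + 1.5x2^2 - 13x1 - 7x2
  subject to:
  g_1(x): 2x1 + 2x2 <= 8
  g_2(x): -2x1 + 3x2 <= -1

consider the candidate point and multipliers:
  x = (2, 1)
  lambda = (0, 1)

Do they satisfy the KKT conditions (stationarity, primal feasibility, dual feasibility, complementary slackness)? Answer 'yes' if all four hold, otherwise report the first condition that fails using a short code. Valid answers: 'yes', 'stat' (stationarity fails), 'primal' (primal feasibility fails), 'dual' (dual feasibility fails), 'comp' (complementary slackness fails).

Gradient of f: grad f(x) = Q x + c = (5, -4)
Constraint values g_i(x) = a_i^T x - b_i:
  g_1((2, 1)) = -2
  g_2((2, 1)) = 0
Stationarity residual: grad f(x) + sum_i lambda_i a_i = (3, -1)
  -> stationarity FAILS
Primal feasibility (all g_i <= 0): OK
Dual feasibility (all lambda_i >= 0): OK
Complementary slackness (lambda_i * g_i(x) = 0 for all i): OK

Verdict: the first failing condition is stationarity -> stat.

stat


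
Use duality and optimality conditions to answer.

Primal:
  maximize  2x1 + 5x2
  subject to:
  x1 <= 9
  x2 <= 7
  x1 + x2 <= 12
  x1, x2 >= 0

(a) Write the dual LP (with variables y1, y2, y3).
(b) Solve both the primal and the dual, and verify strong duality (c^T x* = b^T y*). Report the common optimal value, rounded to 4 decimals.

The standard primal-dual pair for 'max c^T x s.t. A x <= b, x >= 0' is:
  Dual:  min b^T y  s.t.  A^T y >= c,  y >= 0.

So the dual LP is:
  minimize  9y1 + 7y2 + 12y3
  subject to:
    y1 + y3 >= 2
    y2 + y3 >= 5
    y1, y2, y3 >= 0

Solving the primal: x* = (5, 7).
  primal value c^T x* = 45.
Solving the dual: y* = (0, 3, 2).
  dual value b^T y* = 45.
Strong duality: c^T x* = b^T y*. Confirmed.

45


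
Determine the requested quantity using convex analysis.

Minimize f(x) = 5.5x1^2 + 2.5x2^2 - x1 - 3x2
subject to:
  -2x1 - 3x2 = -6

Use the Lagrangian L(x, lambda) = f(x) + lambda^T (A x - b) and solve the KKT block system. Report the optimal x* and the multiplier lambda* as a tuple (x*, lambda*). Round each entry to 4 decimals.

Form the Lagrangian:
  L(x, lambda) = (1/2) x^T Q x + c^T x + lambda^T (A x - b)
Stationarity (grad_x L = 0): Q x + c + A^T lambda = 0.
Primal feasibility: A x = b.

This gives the KKT block system:
  [ Q   A^T ] [ x     ]   [-c ]
  [ A    0  ] [ lambda ] = [ b ]

Solving the linear system:
  x*      = (0.4286, 1.7143)
  lambda* = (1.8571)
  f(x*)   = 2.7857

x* = (0.4286, 1.7143), lambda* = (1.8571)


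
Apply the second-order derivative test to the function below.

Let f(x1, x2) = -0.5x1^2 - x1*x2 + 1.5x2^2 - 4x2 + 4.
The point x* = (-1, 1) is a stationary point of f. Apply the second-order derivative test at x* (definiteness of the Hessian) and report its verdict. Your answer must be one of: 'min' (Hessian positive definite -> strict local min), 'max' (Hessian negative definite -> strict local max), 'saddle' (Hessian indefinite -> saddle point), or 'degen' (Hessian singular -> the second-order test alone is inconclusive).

Compute the Hessian H = grad^2 f:
  H = [[-1, -1], [-1, 3]]
Verify stationarity: grad f(x*) = H x* + g = (0, 0).
Eigenvalues of H: -1.2361, 3.2361.
Eigenvalues have mixed signs, so H is indefinite -> x* is a saddle point.

saddle


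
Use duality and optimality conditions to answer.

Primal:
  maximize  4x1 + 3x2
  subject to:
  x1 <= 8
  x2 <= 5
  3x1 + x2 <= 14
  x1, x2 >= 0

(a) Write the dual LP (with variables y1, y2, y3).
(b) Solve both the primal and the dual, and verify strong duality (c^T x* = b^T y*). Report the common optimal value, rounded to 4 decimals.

The standard primal-dual pair for 'max c^T x s.t. A x <= b, x >= 0' is:
  Dual:  min b^T y  s.t.  A^T y >= c,  y >= 0.

So the dual LP is:
  minimize  8y1 + 5y2 + 14y3
  subject to:
    y1 + 3y3 >= 4
    y2 + y3 >= 3
    y1, y2, y3 >= 0

Solving the primal: x* = (3, 5).
  primal value c^T x* = 27.
Solving the dual: y* = (0, 1.6667, 1.3333).
  dual value b^T y* = 27.
Strong duality: c^T x* = b^T y*. Confirmed.

27


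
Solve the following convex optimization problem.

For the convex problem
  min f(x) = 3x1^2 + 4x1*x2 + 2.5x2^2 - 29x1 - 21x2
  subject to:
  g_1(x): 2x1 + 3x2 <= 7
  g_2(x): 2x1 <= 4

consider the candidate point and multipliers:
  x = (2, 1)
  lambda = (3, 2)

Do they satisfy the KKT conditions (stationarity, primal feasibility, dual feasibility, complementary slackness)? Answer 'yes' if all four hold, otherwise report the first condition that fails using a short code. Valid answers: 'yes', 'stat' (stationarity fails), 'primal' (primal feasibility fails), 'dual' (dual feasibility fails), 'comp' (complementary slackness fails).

Gradient of f: grad f(x) = Q x + c = (-13, -8)
Constraint values g_i(x) = a_i^T x - b_i:
  g_1((2, 1)) = 0
  g_2((2, 1)) = 0
Stationarity residual: grad f(x) + sum_i lambda_i a_i = (-3, 1)
  -> stationarity FAILS
Primal feasibility (all g_i <= 0): OK
Dual feasibility (all lambda_i >= 0): OK
Complementary slackness (lambda_i * g_i(x) = 0 for all i): OK

Verdict: the first failing condition is stationarity -> stat.

stat


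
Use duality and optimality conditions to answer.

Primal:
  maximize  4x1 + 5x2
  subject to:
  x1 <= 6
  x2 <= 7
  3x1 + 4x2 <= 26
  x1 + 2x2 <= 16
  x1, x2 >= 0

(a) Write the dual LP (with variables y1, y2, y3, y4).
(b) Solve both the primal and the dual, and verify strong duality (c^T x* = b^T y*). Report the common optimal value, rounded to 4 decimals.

The standard primal-dual pair for 'max c^T x s.t. A x <= b, x >= 0' is:
  Dual:  min b^T y  s.t.  A^T y >= c,  y >= 0.

So the dual LP is:
  minimize  6y1 + 7y2 + 26y3 + 16y4
  subject to:
    y1 + 3y3 + y4 >= 4
    y2 + 4y3 + 2y4 >= 5
    y1, y2, y3, y4 >= 0

Solving the primal: x* = (6, 2).
  primal value c^T x* = 34.
Solving the dual: y* = (0.25, 0, 1.25, 0).
  dual value b^T y* = 34.
Strong duality: c^T x* = b^T y*. Confirmed.

34


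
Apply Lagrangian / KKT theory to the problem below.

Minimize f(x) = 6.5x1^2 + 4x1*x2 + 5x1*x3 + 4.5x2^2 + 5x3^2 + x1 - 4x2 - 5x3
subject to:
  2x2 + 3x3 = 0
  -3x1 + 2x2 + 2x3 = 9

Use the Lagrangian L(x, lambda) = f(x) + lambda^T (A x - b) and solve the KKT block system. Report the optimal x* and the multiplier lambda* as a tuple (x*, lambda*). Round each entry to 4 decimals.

Form the Lagrangian:
  L(x, lambda) = (1/2) x^T Q x + c^T x + lambda^T (A x - b)
Stationarity (grad_x L = 0): Q x + c + A^T lambda = 0.
Primal feasibility: A x = b.

This gives the KKT block system:
  [ Q   A^T ] [ x     ]   [-c ]
  [ A    0  ] [ lambda ] = [ b ]

Solving the linear system:
  x*      = (-2.8283, 0.7725, -0.515)
  lambda* = (15.9313, -11.7511)
  f(x*)   = 51.2082

x* = (-2.8283, 0.7725, -0.515), lambda* = (15.9313, -11.7511)


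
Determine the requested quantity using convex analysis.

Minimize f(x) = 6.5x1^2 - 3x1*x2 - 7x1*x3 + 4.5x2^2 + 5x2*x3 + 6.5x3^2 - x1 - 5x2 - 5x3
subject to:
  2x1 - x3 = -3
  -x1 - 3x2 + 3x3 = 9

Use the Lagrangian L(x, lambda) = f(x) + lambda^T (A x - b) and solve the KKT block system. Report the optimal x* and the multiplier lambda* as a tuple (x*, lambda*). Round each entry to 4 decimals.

Form the Lagrangian:
  L(x, lambda) = (1/2) x^T Q x + c^T x + lambda^T (A x - b)
Stationarity (grad_x L = 0): Q x + c + A^T lambda = 0.
Primal feasibility: A x = b.

This gives the KKT block system:
  [ Q   A^T ] [ x     ]   [-c ]
  [ A    0  ] [ lambda ] = [ b ]

Solving the linear system:
  x*      = (-0.7344, -1.224, 1.5312)
  lambda* = (7.7708, -2.0521)
  f(x*)   = 20.4896

x* = (-0.7344, -1.224, 1.5312), lambda* = (7.7708, -2.0521)


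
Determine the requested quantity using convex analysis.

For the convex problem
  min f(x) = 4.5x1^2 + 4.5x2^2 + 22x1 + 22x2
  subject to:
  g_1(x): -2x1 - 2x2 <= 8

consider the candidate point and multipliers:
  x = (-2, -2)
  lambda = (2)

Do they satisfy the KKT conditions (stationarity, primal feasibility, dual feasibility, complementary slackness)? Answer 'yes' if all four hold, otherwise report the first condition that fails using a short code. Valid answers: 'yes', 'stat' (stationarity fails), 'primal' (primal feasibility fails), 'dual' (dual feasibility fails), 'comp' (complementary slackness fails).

Gradient of f: grad f(x) = Q x + c = (4, 4)
Constraint values g_i(x) = a_i^T x - b_i:
  g_1((-2, -2)) = 0
Stationarity residual: grad f(x) + sum_i lambda_i a_i = (0, 0)
  -> stationarity OK
Primal feasibility (all g_i <= 0): OK
Dual feasibility (all lambda_i >= 0): OK
Complementary slackness (lambda_i * g_i(x) = 0 for all i): OK

Verdict: yes, KKT holds.

yes


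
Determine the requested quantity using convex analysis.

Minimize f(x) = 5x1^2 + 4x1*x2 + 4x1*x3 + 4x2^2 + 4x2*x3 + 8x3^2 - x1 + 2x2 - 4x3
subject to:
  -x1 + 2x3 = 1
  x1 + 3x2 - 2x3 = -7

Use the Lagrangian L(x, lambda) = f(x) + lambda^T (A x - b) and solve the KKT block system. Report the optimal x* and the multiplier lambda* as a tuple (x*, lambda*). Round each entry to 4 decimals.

Form the Lagrangian:
  L(x, lambda) = (1/2) x^T Q x + c^T x + lambda^T (A x - b)
Stationarity (grad_x L = 0): Q x + c + A^T lambda = 0.
Primal feasibility: A x = b.

This gives the KKT block system:
  [ Q   A^T ] [ x     ]   [-c ]
  [ A    0  ] [ lambda ] = [ b ]

Solving the linear system:
  x*      = (0.5, -2, 0.75)
  lambda* = (2, 3)
  f(x*)   = 5.75

x* = (0.5, -2, 0.75), lambda* = (2, 3)


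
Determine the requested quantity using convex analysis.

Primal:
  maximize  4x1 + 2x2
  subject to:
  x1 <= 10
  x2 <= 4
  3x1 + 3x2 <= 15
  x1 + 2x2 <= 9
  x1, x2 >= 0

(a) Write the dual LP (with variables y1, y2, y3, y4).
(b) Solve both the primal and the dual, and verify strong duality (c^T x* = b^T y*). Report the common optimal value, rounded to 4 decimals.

The standard primal-dual pair for 'max c^T x s.t. A x <= b, x >= 0' is:
  Dual:  min b^T y  s.t.  A^T y >= c,  y >= 0.

So the dual LP is:
  minimize  10y1 + 4y2 + 15y3 + 9y4
  subject to:
    y1 + 3y3 + y4 >= 4
    y2 + 3y3 + 2y4 >= 2
    y1, y2, y3, y4 >= 0

Solving the primal: x* = (5, 0).
  primal value c^T x* = 20.
Solving the dual: y* = (0, 0, 1.3333, 0).
  dual value b^T y* = 20.
Strong duality: c^T x* = b^T y*. Confirmed.

20


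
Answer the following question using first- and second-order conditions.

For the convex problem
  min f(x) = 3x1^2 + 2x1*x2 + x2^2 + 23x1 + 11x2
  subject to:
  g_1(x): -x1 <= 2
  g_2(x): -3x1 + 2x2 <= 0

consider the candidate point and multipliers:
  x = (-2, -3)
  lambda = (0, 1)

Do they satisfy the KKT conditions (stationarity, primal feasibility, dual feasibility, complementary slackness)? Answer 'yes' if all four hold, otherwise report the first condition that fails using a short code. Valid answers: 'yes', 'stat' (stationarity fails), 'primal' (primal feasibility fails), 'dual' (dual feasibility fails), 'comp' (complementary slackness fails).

Gradient of f: grad f(x) = Q x + c = (5, 1)
Constraint values g_i(x) = a_i^T x - b_i:
  g_1((-2, -3)) = 0
  g_2((-2, -3)) = 0
Stationarity residual: grad f(x) + sum_i lambda_i a_i = (2, 3)
  -> stationarity FAILS
Primal feasibility (all g_i <= 0): OK
Dual feasibility (all lambda_i >= 0): OK
Complementary slackness (lambda_i * g_i(x) = 0 for all i): OK

Verdict: the first failing condition is stationarity -> stat.

stat


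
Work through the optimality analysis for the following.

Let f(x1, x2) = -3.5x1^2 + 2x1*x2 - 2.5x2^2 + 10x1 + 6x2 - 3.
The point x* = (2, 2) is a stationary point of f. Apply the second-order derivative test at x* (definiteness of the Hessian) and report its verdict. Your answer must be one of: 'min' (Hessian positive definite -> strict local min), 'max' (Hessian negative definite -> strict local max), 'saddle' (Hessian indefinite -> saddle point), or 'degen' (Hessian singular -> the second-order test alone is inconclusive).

Compute the Hessian H = grad^2 f:
  H = [[-7, 2], [2, -5]]
Verify stationarity: grad f(x*) = H x* + g = (0, 0).
Eigenvalues of H: -8.2361, -3.7639.
Both eigenvalues < 0, so H is negative definite -> x* is a strict local max.

max


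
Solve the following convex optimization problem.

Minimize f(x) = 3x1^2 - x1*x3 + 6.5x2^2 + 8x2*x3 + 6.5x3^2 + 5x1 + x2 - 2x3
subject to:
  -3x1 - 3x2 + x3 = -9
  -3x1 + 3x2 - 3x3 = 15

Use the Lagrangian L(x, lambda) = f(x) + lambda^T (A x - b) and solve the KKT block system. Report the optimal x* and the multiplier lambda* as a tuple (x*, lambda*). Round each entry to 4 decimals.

Form the Lagrangian:
  L(x, lambda) = (1/2) x^T Q x + c^T x + lambda^T (A x - b)
Stationarity (grad_x L = 0): Q x + c + A^T lambda = 0.
Primal feasibility: A x = b.

This gives the KKT block system:
  [ Q   A^T ] [ x     ]   [-c ]
  [ A    0  ] [ lambda ] = [ b ]

Solving the linear system:
  x*      = (-0.278, 2.556, -2.1661)
  lambda* = (3.7329, -1.9001)
  f(x*)   = 33.7978

x* = (-0.278, 2.556, -2.1661), lambda* = (3.7329, -1.9001)


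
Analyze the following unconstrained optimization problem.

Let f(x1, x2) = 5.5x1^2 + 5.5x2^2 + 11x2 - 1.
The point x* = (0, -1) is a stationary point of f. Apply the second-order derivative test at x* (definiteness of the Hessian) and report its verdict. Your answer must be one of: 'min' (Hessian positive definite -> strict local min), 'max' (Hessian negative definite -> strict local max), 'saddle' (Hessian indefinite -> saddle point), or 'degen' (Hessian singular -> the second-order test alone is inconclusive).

Compute the Hessian H = grad^2 f:
  H = [[11, 0], [0, 11]]
Verify stationarity: grad f(x*) = H x* + g = (0, 0).
Eigenvalues of H: 11, 11.
Both eigenvalues > 0, so H is positive definite -> x* is a strict local min.

min


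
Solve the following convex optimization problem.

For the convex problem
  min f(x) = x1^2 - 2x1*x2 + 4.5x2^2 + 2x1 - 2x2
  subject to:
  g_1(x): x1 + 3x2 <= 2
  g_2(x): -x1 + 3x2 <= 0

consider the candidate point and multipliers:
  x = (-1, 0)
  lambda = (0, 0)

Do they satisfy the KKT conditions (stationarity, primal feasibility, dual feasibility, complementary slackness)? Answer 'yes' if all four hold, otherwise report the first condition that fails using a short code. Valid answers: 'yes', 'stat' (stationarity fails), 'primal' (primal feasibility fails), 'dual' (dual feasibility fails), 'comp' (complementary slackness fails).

Gradient of f: grad f(x) = Q x + c = (0, 0)
Constraint values g_i(x) = a_i^T x - b_i:
  g_1((-1, 0)) = -3
  g_2((-1, 0)) = 1
Stationarity residual: grad f(x) + sum_i lambda_i a_i = (0, 0)
  -> stationarity OK
Primal feasibility (all g_i <= 0): FAILS
Dual feasibility (all lambda_i >= 0): OK
Complementary slackness (lambda_i * g_i(x) = 0 for all i): OK

Verdict: the first failing condition is primal_feasibility -> primal.

primal


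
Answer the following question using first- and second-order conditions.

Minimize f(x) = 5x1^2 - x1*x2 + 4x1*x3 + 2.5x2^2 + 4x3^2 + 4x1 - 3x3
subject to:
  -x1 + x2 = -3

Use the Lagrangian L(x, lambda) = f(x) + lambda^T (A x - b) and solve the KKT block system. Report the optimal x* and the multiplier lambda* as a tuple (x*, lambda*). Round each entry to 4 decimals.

Form the Lagrangian:
  L(x, lambda) = (1/2) x^T Q x + c^T x + lambda^T (A x - b)
Stationarity (grad_x L = 0): Q x + c + A^T lambda = 0.
Primal feasibility: A x = b.

This gives the KKT block system:
  [ Q   A^T ] [ x     ]   [-c ]
  [ A    0  ] [ lambda ] = [ b ]

Solving the linear system:
  x*      = (0.5909, -2.4091, 0.0795)
  lambda* = (12.6364)
  f(x*)   = 20.017

x* = (0.5909, -2.4091, 0.0795), lambda* = (12.6364)


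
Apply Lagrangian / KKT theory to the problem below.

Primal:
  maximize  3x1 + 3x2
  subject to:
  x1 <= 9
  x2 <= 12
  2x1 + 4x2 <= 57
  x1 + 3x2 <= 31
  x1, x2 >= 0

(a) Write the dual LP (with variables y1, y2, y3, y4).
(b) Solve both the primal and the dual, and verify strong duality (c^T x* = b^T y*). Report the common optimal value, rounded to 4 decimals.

The standard primal-dual pair for 'max c^T x s.t. A x <= b, x >= 0' is:
  Dual:  min b^T y  s.t.  A^T y >= c,  y >= 0.

So the dual LP is:
  minimize  9y1 + 12y2 + 57y3 + 31y4
  subject to:
    y1 + 2y3 + y4 >= 3
    y2 + 4y3 + 3y4 >= 3
    y1, y2, y3, y4 >= 0

Solving the primal: x* = (9, 7.3333).
  primal value c^T x* = 49.
Solving the dual: y* = (2, 0, 0, 1).
  dual value b^T y* = 49.
Strong duality: c^T x* = b^T y*. Confirmed.

49


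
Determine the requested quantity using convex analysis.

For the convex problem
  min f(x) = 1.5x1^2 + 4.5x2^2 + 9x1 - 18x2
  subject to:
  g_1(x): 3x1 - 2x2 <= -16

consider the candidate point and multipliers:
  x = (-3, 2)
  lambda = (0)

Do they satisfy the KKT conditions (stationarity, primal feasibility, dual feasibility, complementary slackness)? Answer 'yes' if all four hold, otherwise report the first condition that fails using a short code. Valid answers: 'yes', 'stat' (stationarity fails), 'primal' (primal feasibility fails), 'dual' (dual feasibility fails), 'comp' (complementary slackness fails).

Gradient of f: grad f(x) = Q x + c = (0, 0)
Constraint values g_i(x) = a_i^T x - b_i:
  g_1((-3, 2)) = 3
Stationarity residual: grad f(x) + sum_i lambda_i a_i = (0, 0)
  -> stationarity OK
Primal feasibility (all g_i <= 0): FAILS
Dual feasibility (all lambda_i >= 0): OK
Complementary slackness (lambda_i * g_i(x) = 0 for all i): OK

Verdict: the first failing condition is primal_feasibility -> primal.

primal


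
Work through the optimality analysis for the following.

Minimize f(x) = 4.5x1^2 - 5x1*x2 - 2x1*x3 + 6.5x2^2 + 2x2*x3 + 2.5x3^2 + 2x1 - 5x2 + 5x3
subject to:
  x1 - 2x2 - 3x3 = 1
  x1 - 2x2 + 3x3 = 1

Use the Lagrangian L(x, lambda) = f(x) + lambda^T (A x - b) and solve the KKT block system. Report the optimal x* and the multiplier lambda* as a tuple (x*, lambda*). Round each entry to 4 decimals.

Form the Lagrangian:
  L(x, lambda) = (1/2) x^T Q x + c^T x + lambda^T (A x - b)
Stationarity (grad_x L = 0): Q x + c + A^T lambda = 0.
Primal feasibility: A x = b.

This gives the KKT block system:
  [ Q   A^T ] [ x     ]   [-c ]
  [ A    0  ] [ lambda ] = [ b ]

Solving the linear system:
  x*      = (0.1724, -0.4138, 0)
  lambda* = (-2.1724, -3.4483)
  f(x*)   = 4.0172

x* = (0.1724, -0.4138, 0), lambda* = (-2.1724, -3.4483)


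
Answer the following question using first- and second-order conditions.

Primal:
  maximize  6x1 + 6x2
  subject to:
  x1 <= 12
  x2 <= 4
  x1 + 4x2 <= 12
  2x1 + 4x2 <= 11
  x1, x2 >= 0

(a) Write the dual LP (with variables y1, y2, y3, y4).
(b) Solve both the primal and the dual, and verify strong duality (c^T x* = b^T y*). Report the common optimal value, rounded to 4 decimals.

The standard primal-dual pair for 'max c^T x s.t. A x <= b, x >= 0' is:
  Dual:  min b^T y  s.t.  A^T y >= c,  y >= 0.

So the dual LP is:
  minimize  12y1 + 4y2 + 12y3 + 11y4
  subject to:
    y1 + y3 + 2y4 >= 6
    y2 + 4y3 + 4y4 >= 6
    y1, y2, y3, y4 >= 0

Solving the primal: x* = (5.5, 0).
  primal value c^T x* = 33.
Solving the dual: y* = (0, 0, 0, 3).
  dual value b^T y* = 33.
Strong duality: c^T x* = b^T y*. Confirmed.

33


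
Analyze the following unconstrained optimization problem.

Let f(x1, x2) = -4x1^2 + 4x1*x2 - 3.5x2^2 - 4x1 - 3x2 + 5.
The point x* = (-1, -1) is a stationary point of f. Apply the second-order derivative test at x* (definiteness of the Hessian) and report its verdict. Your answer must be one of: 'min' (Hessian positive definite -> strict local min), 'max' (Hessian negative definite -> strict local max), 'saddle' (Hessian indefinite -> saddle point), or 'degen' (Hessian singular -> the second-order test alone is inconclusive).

Compute the Hessian H = grad^2 f:
  H = [[-8, 4], [4, -7]]
Verify stationarity: grad f(x*) = H x* + g = (0, 0).
Eigenvalues of H: -11.5311, -3.4689.
Both eigenvalues < 0, so H is negative definite -> x* is a strict local max.

max


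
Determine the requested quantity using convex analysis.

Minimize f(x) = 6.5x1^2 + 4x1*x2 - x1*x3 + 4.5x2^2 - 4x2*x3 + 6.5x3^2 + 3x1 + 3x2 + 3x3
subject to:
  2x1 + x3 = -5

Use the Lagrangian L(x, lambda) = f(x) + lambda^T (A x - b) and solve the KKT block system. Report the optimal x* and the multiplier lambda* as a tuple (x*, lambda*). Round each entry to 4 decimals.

Form the Lagrangian:
  L(x, lambda) = (1/2) x^T Q x + c^T x + lambda^T (A x - b)
Stationarity (grad_x L = 0): Q x + c + A^T lambda = 0.
Primal feasibility: A x = b.

This gives the KKT block system:
  [ Q   A^T ] [ x     ]   [-c ]
  [ A    0  ] [ lambda ] = [ b ]

Solving the linear system:
  x*      = (-1.9119, -0.0063, -1.1761)
  lambda* = (10.3522)
  f(x*)   = 21.239

x* = (-1.9119, -0.0063, -1.1761), lambda* = (10.3522)


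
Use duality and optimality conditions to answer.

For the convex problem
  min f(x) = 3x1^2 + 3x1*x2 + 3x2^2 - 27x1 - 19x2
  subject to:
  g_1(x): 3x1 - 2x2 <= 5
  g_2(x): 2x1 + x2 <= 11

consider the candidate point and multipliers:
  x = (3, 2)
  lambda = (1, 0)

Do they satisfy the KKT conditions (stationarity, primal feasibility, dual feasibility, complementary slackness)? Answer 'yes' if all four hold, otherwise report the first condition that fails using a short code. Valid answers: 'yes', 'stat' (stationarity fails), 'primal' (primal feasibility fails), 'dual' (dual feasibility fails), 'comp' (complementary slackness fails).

Gradient of f: grad f(x) = Q x + c = (-3, 2)
Constraint values g_i(x) = a_i^T x - b_i:
  g_1((3, 2)) = 0
  g_2((3, 2)) = -3
Stationarity residual: grad f(x) + sum_i lambda_i a_i = (0, 0)
  -> stationarity OK
Primal feasibility (all g_i <= 0): OK
Dual feasibility (all lambda_i >= 0): OK
Complementary slackness (lambda_i * g_i(x) = 0 for all i): OK

Verdict: yes, KKT holds.

yes


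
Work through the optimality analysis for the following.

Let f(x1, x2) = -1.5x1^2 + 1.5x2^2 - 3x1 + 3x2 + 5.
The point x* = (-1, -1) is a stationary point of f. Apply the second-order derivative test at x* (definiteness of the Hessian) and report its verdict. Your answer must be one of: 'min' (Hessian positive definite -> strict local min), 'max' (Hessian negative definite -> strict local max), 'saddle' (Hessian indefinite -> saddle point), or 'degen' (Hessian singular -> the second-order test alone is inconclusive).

Compute the Hessian H = grad^2 f:
  H = [[-3, 0], [0, 3]]
Verify stationarity: grad f(x*) = H x* + g = (0, 0).
Eigenvalues of H: -3, 3.
Eigenvalues have mixed signs, so H is indefinite -> x* is a saddle point.

saddle


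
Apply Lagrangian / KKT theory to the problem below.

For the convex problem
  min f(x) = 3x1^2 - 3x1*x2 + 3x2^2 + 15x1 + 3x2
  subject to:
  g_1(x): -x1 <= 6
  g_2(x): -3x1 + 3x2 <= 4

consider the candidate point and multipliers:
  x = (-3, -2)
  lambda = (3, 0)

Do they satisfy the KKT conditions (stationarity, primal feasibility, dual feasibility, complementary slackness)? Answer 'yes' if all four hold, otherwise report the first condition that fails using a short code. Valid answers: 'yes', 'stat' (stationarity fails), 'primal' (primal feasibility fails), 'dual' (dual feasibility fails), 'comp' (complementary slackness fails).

Gradient of f: grad f(x) = Q x + c = (3, 0)
Constraint values g_i(x) = a_i^T x - b_i:
  g_1((-3, -2)) = -3
  g_2((-3, -2)) = -1
Stationarity residual: grad f(x) + sum_i lambda_i a_i = (0, 0)
  -> stationarity OK
Primal feasibility (all g_i <= 0): OK
Dual feasibility (all lambda_i >= 0): OK
Complementary slackness (lambda_i * g_i(x) = 0 for all i): FAILS

Verdict: the first failing condition is complementary_slackness -> comp.

comp


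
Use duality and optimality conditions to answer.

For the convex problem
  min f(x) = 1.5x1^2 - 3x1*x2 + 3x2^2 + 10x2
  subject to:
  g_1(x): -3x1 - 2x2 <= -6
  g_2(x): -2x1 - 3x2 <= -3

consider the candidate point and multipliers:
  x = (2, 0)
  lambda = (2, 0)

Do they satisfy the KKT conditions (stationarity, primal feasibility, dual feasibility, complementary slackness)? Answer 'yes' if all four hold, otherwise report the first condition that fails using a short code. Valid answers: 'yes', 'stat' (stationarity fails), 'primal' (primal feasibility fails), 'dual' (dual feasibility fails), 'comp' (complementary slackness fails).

Gradient of f: grad f(x) = Q x + c = (6, 4)
Constraint values g_i(x) = a_i^T x - b_i:
  g_1((2, 0)) = 0
  g_2((2, 0)) = -1
Stationarity residual: grad f(x) + sum_i lambda_i a_i = (0, 0)
  -> stationarity OK
Primal feasibility (all g_i <= 0): OK
Dual feasibility (all lambda_i >= 0): OK
Complementary slackness (lambda_i * g_i(x) = 0 for all i): OK

Verdict: yes, KKT holds.

yes


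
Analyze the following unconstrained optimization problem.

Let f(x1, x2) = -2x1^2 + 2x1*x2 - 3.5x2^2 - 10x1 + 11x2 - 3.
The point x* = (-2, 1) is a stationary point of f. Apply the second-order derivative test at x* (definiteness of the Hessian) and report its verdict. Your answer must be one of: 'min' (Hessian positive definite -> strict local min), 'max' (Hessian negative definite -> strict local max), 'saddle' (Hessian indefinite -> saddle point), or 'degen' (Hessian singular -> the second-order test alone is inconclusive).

Compute the Hessian H = grad^2 f:
  H = [[-4, 2], [2, -7]]
Verify stationarity: grad f(x*) = H x* + g = (0, 0).
Eigenvalues of H: -8, -3.
Both eigenvalues < 0, so H is negative definite -> x* is a strict local max.

max


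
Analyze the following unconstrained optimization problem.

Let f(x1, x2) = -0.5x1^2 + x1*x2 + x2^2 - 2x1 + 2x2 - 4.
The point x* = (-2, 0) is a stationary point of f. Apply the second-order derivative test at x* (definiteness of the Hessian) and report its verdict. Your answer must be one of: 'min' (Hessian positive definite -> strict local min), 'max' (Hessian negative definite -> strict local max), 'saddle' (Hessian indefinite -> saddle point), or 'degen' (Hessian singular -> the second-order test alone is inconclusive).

Compute the Hessian H = grad^2 f:
  H = [[-1, 1], [1, 2]]
Verify stationarity: grad f(x*) = H x* + g = (0, 0).
Eigenvalues of H: -1.3028, 2.3028.
Eigenvalues have mixed signs, so H is indefinite -> x* is a saddle point.

saddle


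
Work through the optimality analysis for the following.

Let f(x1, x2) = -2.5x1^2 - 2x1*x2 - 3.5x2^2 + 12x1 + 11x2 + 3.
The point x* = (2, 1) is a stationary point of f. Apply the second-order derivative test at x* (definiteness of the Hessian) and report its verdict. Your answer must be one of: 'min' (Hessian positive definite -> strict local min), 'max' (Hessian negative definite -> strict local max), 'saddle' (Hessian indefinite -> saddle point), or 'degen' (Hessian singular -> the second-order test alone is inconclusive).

Compute the Hessian H = grad^2 f:
  H = [[-5, -2], [-2, -7]]
Verify stationarity: grad f(x*) = H x* + g = (0, 0).
Eigenvalues of H: -8.2361, -3.7639.
Both eigenvalues < 0, so H is negative definite -> x* is a strict local max.

max


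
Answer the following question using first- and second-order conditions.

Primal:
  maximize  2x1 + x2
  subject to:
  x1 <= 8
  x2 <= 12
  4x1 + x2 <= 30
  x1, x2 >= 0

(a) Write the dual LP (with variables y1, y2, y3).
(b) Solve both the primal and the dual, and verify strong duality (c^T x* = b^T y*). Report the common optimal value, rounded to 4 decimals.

The standard primal-dual pair for 'max c^T x s.t. A x <= b, x >= 0' is:
  Dual:  min b^T y  s.t.  A^T y >= c,  y >= 0.

So the dual LP is:
  minimize  8y1 + 12y2 + 30y3
  subject to:
    y1 + 4y3 >= 2
    y2 + y3 >= 1
    y1, y2, y3 >= 0

Solving the primal: x* = (4.5, 12).
  primal value c^T x* = 21.
Solving the dual: y* = (0, 0.5, 0.5).
  dual value b^T y* = 21.
Strong duality: c^T x* = b^T y*. Confirmed.

21


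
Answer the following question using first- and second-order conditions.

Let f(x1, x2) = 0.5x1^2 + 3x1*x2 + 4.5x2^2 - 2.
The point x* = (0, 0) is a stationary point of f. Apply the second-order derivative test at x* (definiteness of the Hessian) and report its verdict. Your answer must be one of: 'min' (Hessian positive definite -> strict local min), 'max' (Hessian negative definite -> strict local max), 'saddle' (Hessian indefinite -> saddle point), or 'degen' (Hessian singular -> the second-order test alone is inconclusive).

Compute the Hessian H = grad^2 f:
  H = [[1, 3], [3, 9]]
Verify stationarity: grad f(x*) = H x* + g = (0, 0).
Eigenvalues of H: 0, 10.
H has a zero eigenvalue (singular; positive semidefinite but not definite), so H is neither positive definite, negative definite, nor indefinite. The second-order test alone is inconclusive -> degen.
(Indeed, f is constant along the null direction of H through x*, so x* is not a strict local extremum.)

degen


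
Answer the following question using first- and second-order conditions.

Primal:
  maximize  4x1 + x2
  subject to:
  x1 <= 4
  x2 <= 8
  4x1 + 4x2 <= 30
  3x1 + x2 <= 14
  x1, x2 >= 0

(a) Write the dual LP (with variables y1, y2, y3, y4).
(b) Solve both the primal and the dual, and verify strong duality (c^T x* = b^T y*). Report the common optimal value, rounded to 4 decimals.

The standard primal-dual pair for 'max c^T x s.t. A x <= b, x >= 0' is:
  Dual:  min b^T y  s.t.  A^T y >= c,  y >= 0.

So the dual LP is:
  minimize  4y1 + 8y2 + 30y3 + 14y4
  subject to:
    y1 + 4y3 + 3y4 >= 4
    y2 + 4y3 + y4 >= 1
    y1, y2, y3, y4 >= 0

Solving the primal: x* = (4, 2).
  primal value c^T x* = 18.
Solving the dual: y* = (1, 0, 0, 1).
  dual value b^T y* = 18.
Strong duality: c^T x* = b^T y*. Confirmed.

18
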